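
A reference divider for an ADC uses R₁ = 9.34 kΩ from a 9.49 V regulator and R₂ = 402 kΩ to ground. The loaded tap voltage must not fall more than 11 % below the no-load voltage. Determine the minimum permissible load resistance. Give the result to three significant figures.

R_L(min) ≈ 73.9 kΩ

Output resistance R_th = R₁‖R₂ = (9.34 × 402)/411.3 = 9.128 kΩ.
The fractional drop is R_th/(R_th + R_L); requiring this ≤ 0.110 gives R_L ≥ R_th(1/0.110 − 1) = 9.128 × 8.091 = 73.9 kΩ.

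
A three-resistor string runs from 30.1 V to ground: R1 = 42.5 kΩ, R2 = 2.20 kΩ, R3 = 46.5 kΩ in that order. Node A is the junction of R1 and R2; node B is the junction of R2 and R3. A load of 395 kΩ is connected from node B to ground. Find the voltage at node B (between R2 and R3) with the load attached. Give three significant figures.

V ≈ 14.5 V

At node B, R3 is in parallel with the load: R3‖R_L = 41.60 kΩ.
Below node A the resistance is R2 + (R3‖R_L) = 43.80 kΩ, so V_A = 30.1 × 43.80/86.30 = 15.28 V.
Then V_B = V_A × (R3‖R_L)/(R2 + R3‖R_L) = 15.28 × 41.60/43.80 = 14.5 V.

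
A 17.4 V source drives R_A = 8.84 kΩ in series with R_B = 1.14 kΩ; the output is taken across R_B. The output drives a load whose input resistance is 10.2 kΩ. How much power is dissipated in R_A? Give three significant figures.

P ≈ 27.5 mW

Total resistance from the source is R_A + (R_B‖R_L) = 9.865 kΩ, so I = 17.4/9.865 kΩ = 1.764 mA.
P = I²·R_A = (1.764 mA)² × 8.84 kΩ = 27.5 mW.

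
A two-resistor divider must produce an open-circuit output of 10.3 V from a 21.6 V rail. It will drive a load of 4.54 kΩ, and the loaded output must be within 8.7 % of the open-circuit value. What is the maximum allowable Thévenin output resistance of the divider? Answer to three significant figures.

Loading drop = R_th/(R_th + R_L) ≤ 0.0870, so R_th ≤ R_L · ε/(1−ε) = 4.54 kΩ × 0.0870/0.9130 = 433 Ω.
(Any R1, R2 with R2/(R1+R2) = 0.477 and R1‖R2 ≤ 433 Ω will meet the spec.)

R_th ≤ 433 Ω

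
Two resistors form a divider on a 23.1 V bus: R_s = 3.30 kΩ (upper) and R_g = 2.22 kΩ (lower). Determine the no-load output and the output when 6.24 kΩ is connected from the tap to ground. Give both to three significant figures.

Unloaded: 9.29 V; loaded: 7.66 V

Open-circuit: V = 23.1 × 2.22/(3.30 + 2.22) = 9.29 V.
With the load, R_g becomes R_g‖R_L = 1.637 kΩ, so V = 23.1 × 1.637/4.937 = 7.66 V.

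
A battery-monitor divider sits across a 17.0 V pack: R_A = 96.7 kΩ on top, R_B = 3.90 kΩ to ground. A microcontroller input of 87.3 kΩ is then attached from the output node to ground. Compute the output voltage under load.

V_out ≈ 0.632 V

The load sits in parallel with R_B: R_B‖R_L = (3.90 × 87.3) / (3.90 + 87.3) = 3.733 kΩ.
V_out = 17.0 × 3.733 / (96.7 + 3.733) = 17.0 × 3.733/100.4 = 0.632 V.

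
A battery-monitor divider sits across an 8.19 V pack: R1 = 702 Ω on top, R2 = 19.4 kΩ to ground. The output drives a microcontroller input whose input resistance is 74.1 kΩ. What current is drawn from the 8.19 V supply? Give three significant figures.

R2‖R_L = 15370 Ω, so the source sees R1 + R2‖R_L = 16080 Ω.
I = 8.19 V / 16080 Ω = 0.509 mA.

I ≈ 0.509 mA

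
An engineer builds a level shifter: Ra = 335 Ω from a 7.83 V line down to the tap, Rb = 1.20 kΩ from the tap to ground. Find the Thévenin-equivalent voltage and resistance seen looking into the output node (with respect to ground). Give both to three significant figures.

V_th = 6.12 V, R_th = 262 Ω

V_th is the open-circuit tap voltage: 7.83 × 1200/(335 + 1200) = 6.12 V.
With the supply zeroed, Ra and Rb appear in parallel from the tap: R_th = Ra‖Rb = (335 × 1200)/1535 = 262 Ω.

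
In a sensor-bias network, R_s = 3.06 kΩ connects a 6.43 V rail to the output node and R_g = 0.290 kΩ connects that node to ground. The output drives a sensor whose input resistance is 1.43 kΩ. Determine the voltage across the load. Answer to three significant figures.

V_out ≈ 0.470 V

The load sits in parallel with R_g: R_g‖R_L = (290 × 1430) / (290 + 1430) = 241.1 Ω.
V_out = 6.43 × 241.1 / (3060 + 241.1) = 6.43 × 241.1/3301 = 0.470 V.
(Unloaded it would have been 0.557 V.)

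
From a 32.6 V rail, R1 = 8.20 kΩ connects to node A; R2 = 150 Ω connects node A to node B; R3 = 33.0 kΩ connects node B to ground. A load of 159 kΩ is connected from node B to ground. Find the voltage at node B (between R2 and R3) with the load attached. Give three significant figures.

V ≈ 25.0 V

At node B, R3 is in parallel with the load: R3‖R_L = 27330 Ω.
Below node A the resistance is R2 + (R3‖R_L) = 27480 Ω, so V_A = 32.6 × 27480/35680 = 25.11 V.
Then V_B = V_A × (R3‖R_L)/(R2 + R3‖R_L) = 25.11 × 27330/27480 = 25.0 V.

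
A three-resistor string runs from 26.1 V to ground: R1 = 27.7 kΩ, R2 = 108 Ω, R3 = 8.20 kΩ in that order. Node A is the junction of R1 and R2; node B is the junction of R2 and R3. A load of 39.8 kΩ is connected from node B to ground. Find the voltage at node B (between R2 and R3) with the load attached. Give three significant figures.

At node B, R3 is in parallel with the load: R3‖R_L = 6799 Ω.
Below node A the resistance is R2 + (R3‖R_L) = 6907 Ω, so V_A = 26.1 × 6907/34610 = 5.209 V.
Then V_B = V_A × (R3‖R_L)/(R2 + R3‖R_L) = 5.209 × 6799/6907 = 5.13 V.

V ≈ 5.13 V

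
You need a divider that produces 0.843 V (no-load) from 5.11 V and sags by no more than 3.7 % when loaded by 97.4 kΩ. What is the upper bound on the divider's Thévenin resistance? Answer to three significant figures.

R_th ≤ 3.74 kΩ

Loading drop = R_th/(R_th + R_L) ≤ 0.0370, so R_th ≤ R_L · ε/(1−ε) = 97.4 kΩ × 0.0370/0.9630 = 3.74 kΩ.
(Any R1, R2 with R2/(R1+R2) = 0.165 and R1‖R2 ≤ 3.74 kΩ will meet the spec.)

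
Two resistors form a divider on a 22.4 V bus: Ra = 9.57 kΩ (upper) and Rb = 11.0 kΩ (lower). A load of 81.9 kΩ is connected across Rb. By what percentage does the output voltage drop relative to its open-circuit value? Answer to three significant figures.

The divider's output (Thévenin) resistance is Ra‖Rb = 5.118 kΩ.
Fractional drop under load = R_th/(R_th + R_L) = 5.118 / (5.118 + 81.9) = 0.05881.
So the output falls by 5.88 %.

5.88 %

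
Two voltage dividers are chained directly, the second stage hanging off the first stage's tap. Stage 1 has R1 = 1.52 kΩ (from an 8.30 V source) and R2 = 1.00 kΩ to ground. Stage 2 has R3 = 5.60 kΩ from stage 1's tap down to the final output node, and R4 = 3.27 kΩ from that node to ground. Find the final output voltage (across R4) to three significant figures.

V_out ≈ 1.14 V

Stage 2 presents R3+R4 = 8.870 kΩ as a load on stage 1's tap.
Stage 1's lower leg becomes R2‖(R3+R4) = 0.8987 kΩ, so V_mid = 8.30 × 0.8987/2.419 = 3.084 V.
Stage 2 is itself unloaded: V_out = V_mid × R4/(R3+R4) = 3.084 × 3.27/8.870 = 1.14 V.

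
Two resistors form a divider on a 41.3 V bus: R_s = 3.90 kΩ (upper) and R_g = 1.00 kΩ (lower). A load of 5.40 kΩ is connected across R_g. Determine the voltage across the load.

The load sits in parallel with R_g: R_g‖R_L = (1.00 × 5.40) / (1.00 + 5.40) = 0.8438 kΩ.
V_out = 41.3 × 0.8438 / (3.90 + 0.8438) = 41.3 × 0.8438/4.744 = 7.35 V.
(Unloaded it would have been 8.43 V.)

V_out ≈ 7.35 V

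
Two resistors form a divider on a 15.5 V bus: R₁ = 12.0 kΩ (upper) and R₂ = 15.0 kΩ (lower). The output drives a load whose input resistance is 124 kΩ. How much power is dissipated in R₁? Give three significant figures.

Total resistance from the source is R₁ + (R₂‖R_L) = 25.38 kΩ, so I = 15.5/25.38 kΩ = 0.6107 mA.
P = I²·R₁ = (0.6107 mA)² × 12.0 kΩ = 4.48 mW.

P ≈ 4.48 mW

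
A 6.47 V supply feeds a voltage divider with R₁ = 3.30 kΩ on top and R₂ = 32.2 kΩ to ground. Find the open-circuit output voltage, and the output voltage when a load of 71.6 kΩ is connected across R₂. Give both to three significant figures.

Open-circuit: V = 6.47 × 32.2/(3.30 + 32.2) = 5.87 V.
With the load, R₂ becomes R₂‖R_L = 22.21 kΩ, so V = 6.47 × 22.21/25.51 = 5.63 V.

Unloaded: 5.87 V; loaded: 5.63 V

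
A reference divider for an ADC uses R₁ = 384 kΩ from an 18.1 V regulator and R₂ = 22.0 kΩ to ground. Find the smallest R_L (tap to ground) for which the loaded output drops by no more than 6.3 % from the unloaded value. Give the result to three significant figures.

R_L(min) ≈ 309 kΩ

Output resistance R_th = R₁‖R₂ = (384 × 22.0)/406.0 = 20.81 kΩ.
The fractional drop is R_th/(R_th + R_L); requiring this ≤ 0.0630 gives R_L ≥ R_th(1/0.0630 − 1) = 20.81 × 14.87 = 309 kΩ.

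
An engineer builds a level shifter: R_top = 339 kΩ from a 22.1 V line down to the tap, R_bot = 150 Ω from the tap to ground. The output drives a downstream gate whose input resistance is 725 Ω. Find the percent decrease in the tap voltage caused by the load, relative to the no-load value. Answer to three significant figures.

17.1 %

The divider's output (Thévenin) resistance is R_top‖R_bot = 149.9 Ω.
Fractional drop under load = R_th/(R_th + R_L) = 149.9 / (149.9 + 725) = 0.1714.
So the output falls by 17.1 %.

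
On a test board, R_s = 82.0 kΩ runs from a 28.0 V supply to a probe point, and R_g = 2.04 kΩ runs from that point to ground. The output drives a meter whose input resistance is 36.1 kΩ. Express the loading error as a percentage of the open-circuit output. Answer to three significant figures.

The divider's output (Thévenin) resistance is R_s‖R_g = 1.990 kΩ.
Fractional drop under load = R_th/(R_th + R_L) = 1.990 / (1.990 + 36.1) = 0.05226.
So the output falls by 5.23 %.

5.23 %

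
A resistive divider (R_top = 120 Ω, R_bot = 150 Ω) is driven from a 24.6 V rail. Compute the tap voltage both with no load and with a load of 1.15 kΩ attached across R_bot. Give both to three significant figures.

Unloaded: 13.7 V; loaded: 12.9 V

Open-circuit: V = 24.6 × 150/(120 + 150) = 13.7 V.
With the load, R_bot becomes R_bot‖R_L = 132.7 Ω, so V = 24.6 × 132.7/252.7 = 12.9 V.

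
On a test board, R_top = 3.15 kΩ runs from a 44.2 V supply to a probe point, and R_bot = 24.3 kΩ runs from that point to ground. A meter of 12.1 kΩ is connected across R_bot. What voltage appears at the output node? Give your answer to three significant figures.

The load sits in parallel with R_bot: R_bot‖R_L = (24.3 × 12.1) / (24.3 + 12.1) = 8.078 kΩ.
V_out = 44.2 × 8.078 / (3.15 + 8.078) = 44.2 × 8.078/11.23 = 31.8 V.
(Unloaded it would have been 39.1 V.)

V_out ≈ 31.8 V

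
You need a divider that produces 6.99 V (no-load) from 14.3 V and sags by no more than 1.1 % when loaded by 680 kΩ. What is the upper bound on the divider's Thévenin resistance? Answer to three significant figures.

Loading drop = R_th/(R_th + R_L) ≤ 0.0110, so R_th ≤ R_L · ε/(1−ε) = 680 kΩ × 0.0110/0.9890 = 7.56 kΩ.

R_th ≤ 7.56 kΩ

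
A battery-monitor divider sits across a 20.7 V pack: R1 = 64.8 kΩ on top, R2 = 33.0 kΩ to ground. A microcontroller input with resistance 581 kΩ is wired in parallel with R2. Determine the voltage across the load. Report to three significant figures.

The load sits in parallel with R2: R2‖R_L = (33.0 × 581) / (33.0 + 581) = 31.23 kΩ.
V_out = 20.7 × 31.23 / (64.8 + 31.23) = 20.7 × 31.23/96.03 = 6.73 V.
(Unloaded it would have been 6.98 V.)

V_out ≈ 6.73 V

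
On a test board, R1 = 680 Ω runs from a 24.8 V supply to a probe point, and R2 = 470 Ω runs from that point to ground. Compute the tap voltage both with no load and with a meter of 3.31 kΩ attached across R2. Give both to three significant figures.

Open-circuit: V = 24.8 × 470/(680 + 470) = 10.1 V.
With the load, R2 becomes R2‖R_L = 411.6 Ω, so V = 24.8 × 411.6/1092 = 9.35 V.

Unloaded: 10.1 V; loaded: 9.35 V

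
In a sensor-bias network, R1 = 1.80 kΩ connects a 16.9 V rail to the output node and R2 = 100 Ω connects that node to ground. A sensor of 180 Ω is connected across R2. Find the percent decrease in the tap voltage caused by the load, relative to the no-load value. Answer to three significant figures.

Unloaded V = 16.9 × 100/1900 = 0.8895 V.
Loaded: R2‖R_L = 64.29 Ω, giving V = 16.9 × 64.29/1864 = 0.5828 V.
Drop = (0.8895 − 0.5828) / 0.8895 = 34.5 %.

34.5 %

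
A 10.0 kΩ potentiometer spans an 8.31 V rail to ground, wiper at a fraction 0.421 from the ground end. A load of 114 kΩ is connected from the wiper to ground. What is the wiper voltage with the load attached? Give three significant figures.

The wiper splits the pot into (1−α)R = 5.790 kΩ above and αR = 4.210 kΩ below.
Lower section ‖ load = 4.060 kΩ.
V_wiper = 8.31 × 4.060/(5.790 + 4.060) = 3.43 V.

V ≈ 3.43 V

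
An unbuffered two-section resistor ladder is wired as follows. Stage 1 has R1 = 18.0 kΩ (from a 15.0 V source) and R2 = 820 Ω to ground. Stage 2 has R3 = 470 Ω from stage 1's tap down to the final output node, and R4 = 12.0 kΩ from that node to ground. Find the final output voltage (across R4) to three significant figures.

V_out ≈ 0.592 V

Stage 2 presents R3+R4 = 12470 Ω as a load on stage 1's tap.
Stage 1's lower leg becomes R2‖(R3+R4) = 769.4 Ω, so V_mid = 15.0 × 769.4/18770 = 0.6149 V.
Stage 2 is itself unloaded: V_out = V_mid × R4/(R3+R4) = 0.6149 × 12000/12470 = 0.592 V.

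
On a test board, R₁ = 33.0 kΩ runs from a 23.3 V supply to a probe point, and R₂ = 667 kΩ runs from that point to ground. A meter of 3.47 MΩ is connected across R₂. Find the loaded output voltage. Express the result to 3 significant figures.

V_out ≈ 22.0 V

The load sits in parallel with R₂: R₂‖R_L = (667 × 3470) / (667 + 3470) = 559.5 kΩ.
V_out = 23.3 × 559.5 / (33.0 + 559.5) = 23.3 × 559.5/592.5 = 22.0 V.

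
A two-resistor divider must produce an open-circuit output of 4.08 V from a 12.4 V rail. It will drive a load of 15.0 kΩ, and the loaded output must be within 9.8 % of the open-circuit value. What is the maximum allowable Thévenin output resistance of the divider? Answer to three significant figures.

R_th ≤ 1.63 kΩ

Loading drop = R_th/(R_th + R_L) ≤ 0.0980, so R_th ≤ R_L · ε/(1−ε) = 15.0 kΩ × 0.0980/0.9020 = 1.63 kΩ.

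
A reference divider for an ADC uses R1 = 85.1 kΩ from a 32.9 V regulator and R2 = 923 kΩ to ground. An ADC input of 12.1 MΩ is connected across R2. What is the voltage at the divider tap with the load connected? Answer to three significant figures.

V_out ≈ 29.9 V

The load sits in parallel with R2: R2‖R_L = (923 × 12100) / (923 + 12100) = 857.6 kΩ.
V_out = 32.9 × 857.6 / (85.1 + 857.6) = 32.9 × 857.6/942.7 = 29.9 V.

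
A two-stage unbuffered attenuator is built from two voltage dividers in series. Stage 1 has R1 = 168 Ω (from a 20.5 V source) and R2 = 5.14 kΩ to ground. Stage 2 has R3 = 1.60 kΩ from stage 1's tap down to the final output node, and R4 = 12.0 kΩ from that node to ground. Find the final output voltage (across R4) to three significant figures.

Stage 2 presents R3+R4 = 13600 Ω as a load on stage 1's tap.
Stage 1's lower leg becomes R2‖(R3+R4) = 3730 Ω, so V_mid = 20.5 × 3730/3898 = 19.62 V.
Stage 2 is itself unloaded: V_out = V_mid × R4/(R3+R4) = 19.62 × 12000/13600 = 17.3 V.

V_out ≈ 17.3 V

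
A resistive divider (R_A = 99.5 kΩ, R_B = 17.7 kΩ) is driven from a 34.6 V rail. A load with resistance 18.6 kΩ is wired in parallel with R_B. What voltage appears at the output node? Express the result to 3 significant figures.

V_out ≈ 2.89 V

The load sits in parallel with R_B: R_B‖R_L = (17.7 × 18.6) / (17.7 + 18.6) = 9.069 kΩ.
V_out = 34.6 × 9.069 / (99.5 + 9.069) = 34.6 × 9.069/108.6 = 2.89 V.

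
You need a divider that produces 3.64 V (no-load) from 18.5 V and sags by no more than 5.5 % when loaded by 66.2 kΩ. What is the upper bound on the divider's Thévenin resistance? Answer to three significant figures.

R_th ≤ 3.85 kΩ

Loading drop = R_th/(R_th + R_L) ≤ 0.0550, so R_th ≤ R_L · ε/(1−ε) = 66.2 kΩ × 0.0550/0.9450 = 3.85 kΩ.
(Any R1, R2 with R2/(R1+R2) = 0.197 and R1‖R2 ≤ 3.85 kΩ will meet the spec.)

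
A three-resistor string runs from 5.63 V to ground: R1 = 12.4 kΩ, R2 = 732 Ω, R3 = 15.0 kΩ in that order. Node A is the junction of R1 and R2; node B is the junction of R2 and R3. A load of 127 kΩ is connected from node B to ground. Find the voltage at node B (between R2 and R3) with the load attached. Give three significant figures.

V ≈ 2.85 V

At node B, R3 is in parallel with the load: R3‖R_L = 13420 Ω.
Below node A the resistance is R2 + (R3‖R_L) = 14150 Ω, so V_A = 5.63 × 14150/26550 = 3.000 V.
Then V_B = V_A × (R3‖R_L)/(R2 + R3‖R_L) = 3.000 × 13420/14150 = 2.85 V.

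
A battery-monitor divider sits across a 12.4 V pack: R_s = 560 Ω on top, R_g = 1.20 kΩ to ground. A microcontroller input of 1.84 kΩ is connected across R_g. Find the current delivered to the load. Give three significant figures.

R_g‖R_L = 726.3 Ω; V_out = 12.4 × 726.3/1286 = 7.002 V.
I_L = V_out / R_L = 7.002 / 1.84 kΩ = 3.81 mA.

I_L ≈ 3.81 mA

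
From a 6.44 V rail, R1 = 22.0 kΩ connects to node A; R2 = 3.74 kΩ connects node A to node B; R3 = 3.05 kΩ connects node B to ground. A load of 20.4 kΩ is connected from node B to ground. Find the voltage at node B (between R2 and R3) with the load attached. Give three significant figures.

At node B, R3 is in parallel with the load: R3‖R_L = 2.653 kΩ.
Below node A the resistance is R2 + (R3‖R_L) = 6.393 kΩ, so V_A = 6.44 × 6.393/28.39 = 1.450 V.
Then V_B = V_A × (R3‖R_L)/(R2 + R3‖R_L) = 1.450 × 2.653/6.393 = 0.602 V.

V ≈ 0.602 V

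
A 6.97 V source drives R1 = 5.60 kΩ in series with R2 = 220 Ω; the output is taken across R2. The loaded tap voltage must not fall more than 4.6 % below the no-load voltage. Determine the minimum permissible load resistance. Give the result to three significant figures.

R_L(min) ≈ 4.39 kΩ

Output resistance R_th = R1‖R2 = (5600 × 220)/5820 = 211.7 Ω.
The fractional drop is R_th/(R_th + R_L); requiring this ≤ 0.0460 gives R_L ≥ R_th(1/0.0460 − 1) = 211.7 × 20.74 = 4.39 kΩ.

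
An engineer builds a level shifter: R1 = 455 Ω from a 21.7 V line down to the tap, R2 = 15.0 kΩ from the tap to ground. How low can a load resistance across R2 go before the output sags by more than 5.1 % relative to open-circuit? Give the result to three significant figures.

R_L(min) ≈ 8.22 kΩ

Output resistance R_th = R1‖R2 = (455 × 15000)/15460 = 441.6 Ω.
The fractional drop is R_th/(R_th + R_L); requiring this ≤ 0.0510 gives R_L ≥ R_th(1/0.0510 − 1) = 441.6 × 18.61 = 8.22 kΩ.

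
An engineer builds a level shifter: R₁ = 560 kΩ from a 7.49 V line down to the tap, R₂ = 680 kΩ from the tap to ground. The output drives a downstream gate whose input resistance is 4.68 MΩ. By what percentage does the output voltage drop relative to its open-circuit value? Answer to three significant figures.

The divider's output (Thévenin) resistance is R₁‖R₂ = 307.1 kΩ.
Fractional drop under load = R_th/(R_th + R_L) = 307.1 / (307.1 + 4680) = 0.06158.
So the output falls by 6.16 %.

6.16 %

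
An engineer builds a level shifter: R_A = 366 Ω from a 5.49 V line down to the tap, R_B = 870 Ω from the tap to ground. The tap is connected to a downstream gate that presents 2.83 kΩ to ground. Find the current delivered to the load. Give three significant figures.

R_B‖R_L = 665.4 Ω; V_out = 5.49 × 665.4/1031 = 3.542 V.
I_L = V_out / R_L = 3.542 / 2.83 kΩ = 1.25 mA.

I_L ≈ 1.25 mA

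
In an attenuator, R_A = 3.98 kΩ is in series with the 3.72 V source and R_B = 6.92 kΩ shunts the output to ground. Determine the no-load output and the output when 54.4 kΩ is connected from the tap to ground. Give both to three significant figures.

Unloaded: 2.36 V; loaded: 2.26 V

Open-circuit: V = 3.72 × 6.92/(3.98 + 6.92) = 2.36 V.
With the load, R_B becomes R_B‖R_L = 6.139 kΩ, so V = 3.72 × 6.139/10.12 = 2.26 V.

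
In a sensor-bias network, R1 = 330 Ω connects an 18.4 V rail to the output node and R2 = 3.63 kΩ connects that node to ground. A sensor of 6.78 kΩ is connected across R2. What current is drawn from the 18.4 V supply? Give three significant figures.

R2‖R_L = 2364 Ω, so the source sees R1 + R2‖R_L = 2694 Ω.
I = 18.4 V / 2694 Ω = 6.83 mA.

I ≈ 6.83 mA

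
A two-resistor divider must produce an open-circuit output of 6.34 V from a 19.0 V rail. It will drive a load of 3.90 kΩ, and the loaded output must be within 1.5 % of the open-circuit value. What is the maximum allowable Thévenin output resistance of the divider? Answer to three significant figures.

Loading drop = R_th/(R_th + R_L) ≤ 0.0150, so R_th ≤ R_L · ε/(1−ε) = 3.90 kΩ × 0.0150/0.9850 = 59.4 Ω.
(Any R1, R2 with R2/(R1+R2) = 0.334 and R1‖R2 ≤ 59.4 Ω will meet the spec.)

R_th ≤ 59.4 Ω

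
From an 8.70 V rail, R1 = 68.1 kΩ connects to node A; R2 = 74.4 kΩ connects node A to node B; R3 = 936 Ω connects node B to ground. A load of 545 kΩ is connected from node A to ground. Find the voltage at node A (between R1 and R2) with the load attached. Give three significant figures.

V ≈ 4.29 V

Below node A the series string R2+R3 = 75340 Ω sits in parallel with the 545000 Ω load: 66190 Ω.
V_A = 8.70 × 66190/(68100 + 66190) = 4.29 V.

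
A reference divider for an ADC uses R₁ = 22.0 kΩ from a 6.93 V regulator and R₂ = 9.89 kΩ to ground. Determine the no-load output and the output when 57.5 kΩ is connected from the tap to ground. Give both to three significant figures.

Open-circuit: V = 6.93 × 9.89/(22.0 + 9.89) = 2.15 V.
With the load, R₂ becomes R₂‖R_L = 8.439 kΩ, so V = 6.93 × 8.439/30.44 = 1.92 V.

Unloaded: 2.15 V; loaded: 1.92 V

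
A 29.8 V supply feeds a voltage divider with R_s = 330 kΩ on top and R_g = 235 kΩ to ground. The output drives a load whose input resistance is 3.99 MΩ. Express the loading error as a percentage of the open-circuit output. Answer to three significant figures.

3.33 %

The divider's output (Thévenin) resistance is R_s‖R_g = 137.3 kΩ.
Fractional drop under load = R_th/(R_th + R_L) = 137.3 / (137.3 + 3990) = 0.03326.
So the output falls by 3.33 %.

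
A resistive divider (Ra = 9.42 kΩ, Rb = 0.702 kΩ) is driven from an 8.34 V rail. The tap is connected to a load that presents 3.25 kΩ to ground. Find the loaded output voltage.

V_out ≈ 0.482 V

The load sits in parallel with Rb: Rb‖R_L = (702 × 3250) / (702 + 3250) = 577.3 Ω.
V_out = 8.34 × 577.3 / (9420 + 577.3) = 8.34 × 577.3/9997 = 0.482 V.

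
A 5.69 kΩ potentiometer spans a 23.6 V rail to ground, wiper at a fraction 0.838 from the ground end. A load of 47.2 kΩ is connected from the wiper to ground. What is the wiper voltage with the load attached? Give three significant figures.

The wiper splits the pot into (1−α)R = 921.8 Ω above and αR = 4768 Ω below.
Lower section ‖ load = 4331 Ω.
V_wiper = 23.6 × 4331/(921.8 + 4331) = 19.5 V.

V ≈ 19.5 V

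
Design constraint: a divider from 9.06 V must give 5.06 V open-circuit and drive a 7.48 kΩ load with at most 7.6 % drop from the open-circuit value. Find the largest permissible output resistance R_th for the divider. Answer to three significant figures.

Loading drop = R_th/(R_th + R_L) ≤ 0.0760, so R_th ≤ R_L · ε/(1−ε) = 7.48 kΩ × 0.0760/0.9240 = 615 Ω.
(Any R1, R2 with R2/(R1+R2) = 0.558 and R1‖R2 ≤ 615 Ω will meet the spec.)

R_th ≤ 615 Ω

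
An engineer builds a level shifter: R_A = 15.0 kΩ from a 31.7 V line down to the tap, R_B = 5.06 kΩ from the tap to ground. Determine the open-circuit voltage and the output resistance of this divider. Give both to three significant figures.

V_th = 8.00 V, R_th = 3.78 kΩ

V_th is the open-circuit tap voltage: 31.7 × 5.06/(15.0 + 5.06) = 8.00 V.
With the supply zeroed, R_A and R_B appear in parallel from the tap: R_th = R_A‖R_B = (15.0 × 5.06)/20.06 = 3.78 kΩ.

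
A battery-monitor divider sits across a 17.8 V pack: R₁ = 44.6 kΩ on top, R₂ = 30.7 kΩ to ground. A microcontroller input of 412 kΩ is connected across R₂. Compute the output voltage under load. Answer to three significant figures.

The load sits in parallel with R₂: R₂‖R_L = (30.7 × 412) / (30.7 + 412) = 28.57 kΩ.
V_out = 17.8 × 28.57 / (44.6 + 28.57) = 17.8 × 28.57/73.17 = 6.95 V.

V_out ≈ 6.95 V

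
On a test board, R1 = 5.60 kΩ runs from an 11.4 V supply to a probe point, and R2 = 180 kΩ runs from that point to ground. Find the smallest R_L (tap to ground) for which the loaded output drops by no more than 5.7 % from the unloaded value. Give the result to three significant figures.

R_L(min) ≈ 89.9 kΩ

Output resistance R_th = R1‖R2 = (5.60 × 180)/185.6 = 5.431 kΩ.
The fractional drop is R_th/(R_th + R_L); requiring this ≤ 0.0570 gives R_L ≥ R_th(1/0.0570 − 1) = 5.431 × 16.54 = 89.9 kΩ.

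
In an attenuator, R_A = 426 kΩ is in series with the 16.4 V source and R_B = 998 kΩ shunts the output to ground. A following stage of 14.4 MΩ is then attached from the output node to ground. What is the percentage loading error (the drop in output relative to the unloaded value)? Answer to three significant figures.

2.03 %

The divider's output (Thévenin) resistance is R_A‖R_B = 298.6 kΩ.
Fractional drop under load = R_th/(R_th + R_L) = 298.6 / (298.6 + 14400) = 0.02031.
So the output falls by 2.03 %.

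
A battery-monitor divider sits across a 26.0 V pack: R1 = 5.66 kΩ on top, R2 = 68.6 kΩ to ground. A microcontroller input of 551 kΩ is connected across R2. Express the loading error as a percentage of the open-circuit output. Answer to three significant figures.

The divider's output (Thévenin) resistance is R1‖R2 = 5.229 kΩ.
Fractional drop under load = R_th/(R_th + R_L) = 5.229 / (5.229 + 551) = 0.009400.
So the output falls by 0.940 %.

0.940 %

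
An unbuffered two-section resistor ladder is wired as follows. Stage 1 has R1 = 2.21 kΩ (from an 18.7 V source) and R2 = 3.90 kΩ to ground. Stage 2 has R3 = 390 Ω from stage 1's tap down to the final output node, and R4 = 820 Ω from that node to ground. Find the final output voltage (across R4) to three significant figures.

V_out ≈ 3.73 V

Stage 2 presents R3+R4 = 1210 Ω as a load on stage 1's tap.
Stage 1's lower leg becomes R2‖(R3+R4) = 923.5 Ω, so V_mid = 18.7 × 923.5/3133 = 5.511 V.
Stage 2 is itself unloaded: V_out = V_mid × R4/(R3+R4) = 5.511 × 820/1210 = 3.73 V.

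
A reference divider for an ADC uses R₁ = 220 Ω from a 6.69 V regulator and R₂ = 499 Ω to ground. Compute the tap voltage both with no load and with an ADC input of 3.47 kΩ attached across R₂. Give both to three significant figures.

Unloaded: 4.64 V; loaded: 4.45 V

Open-circuit: V = 6.69 × 499/(220 + 499) = 4.64 V.
With the load, R₂ becomes R₂‖R_L = 436.3 Ω, so V = 6.69 × 436.3/656.3 = 4.45 V.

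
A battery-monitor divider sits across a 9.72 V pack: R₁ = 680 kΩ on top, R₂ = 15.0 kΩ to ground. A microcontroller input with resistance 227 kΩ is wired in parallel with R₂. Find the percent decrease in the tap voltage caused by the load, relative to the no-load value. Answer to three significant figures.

The divider's output (Thévenin) resistance is R₁‖R₂ = 14.68 kΩ.
Fractional drop under load = R_th/(R_th + R_L) = 14.68 / (14.68 + 227) = 0.06073.
So the output falls by 6.07 %.

6.07 %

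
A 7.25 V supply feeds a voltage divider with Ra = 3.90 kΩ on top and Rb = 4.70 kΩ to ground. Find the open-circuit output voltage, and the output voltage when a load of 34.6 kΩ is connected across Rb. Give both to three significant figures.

Unloaded: 3.96 V; loaded: 3.73 V

Open-circuit: V = 7.25 × 4.70/(3.90 + 4.70) = 3.96 V.
With the load, Rb becomes Rb‖R_L = 4.138 kΩ, so V = 7.25 × 4.138/8.038 = 3.73 V.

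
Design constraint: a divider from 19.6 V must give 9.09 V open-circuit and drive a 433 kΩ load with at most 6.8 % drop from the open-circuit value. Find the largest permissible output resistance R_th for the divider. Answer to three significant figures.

R_th ≤ 31.6 kΩ

Loading drop = R_th/(R_th + R_L) ≤ 0.0680, so R_th ≤ R_L · ε/(1−ε) = 433 kΩ × 0.0680/0.9320 = 31.6 kΩ.
(Any R1, R2 with R2/(R1+R2) = 0.464 and R1‖R2 ≤ 31.6 kΩ will meet the spec.)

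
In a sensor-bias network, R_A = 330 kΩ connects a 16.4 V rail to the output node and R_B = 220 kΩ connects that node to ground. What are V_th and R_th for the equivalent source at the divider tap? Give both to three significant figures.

V_th = 6.56 V, R_th = 132 kΩ

V_th is the open-circuit tap voltage: 16.4 × 220/(330 + 220) = 6.56 V.
With the supply zeroed, R_A and R_B appear in parallel from the tap: R_th = R_A‖R_B = (330 × 220)/550.0 = 132 kΩ.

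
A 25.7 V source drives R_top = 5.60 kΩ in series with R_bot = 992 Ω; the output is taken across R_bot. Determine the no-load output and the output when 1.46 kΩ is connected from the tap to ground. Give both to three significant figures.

Unloaded: 3.87 V; loaded: 2.45 V

Open-circuit: V = 25.7 × 992/(5600 + 992) = 3.87 V.
With the load, R_bot becomes R_bot‖R_L = 590.7 Ω, so V = 25.7 × 590.7/6191 = 2.45 V.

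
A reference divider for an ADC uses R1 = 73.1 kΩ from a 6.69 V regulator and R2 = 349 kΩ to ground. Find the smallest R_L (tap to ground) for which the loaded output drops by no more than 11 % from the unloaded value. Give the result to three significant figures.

Output resistance R_th = R1‖R2 = (73.1 × 349)/422.1 = 60.44 kΩ.
The fractional drop is R_th/(R_th + R_L); requiring this ≤ 0.110 gives R_L ≥ R_th(1/0.110 − 1) = 60.44 × 8.091 = 489 kΩ.

R_L(min) ≈ 489 kΩ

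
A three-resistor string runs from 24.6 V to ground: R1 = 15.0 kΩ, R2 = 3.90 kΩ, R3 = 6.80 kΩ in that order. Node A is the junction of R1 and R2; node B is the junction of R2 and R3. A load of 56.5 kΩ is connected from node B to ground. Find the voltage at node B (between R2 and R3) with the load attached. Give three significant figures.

V ≈ 5.98 V

At node B, R3 is in parallel with the load: R3‖R_L = 6.070 kΩ.
Below node A the resistance is R2 + (R3‖R_L) = 9.970 kΩ, so V_A = 24.6 × 9.970/24.97 = 9.822 V.
Then V_B = V_A × (R3‖R_L)/(R2 + R3‖R_L) = 9.822 × 6.070/9.970 = 5.98 V.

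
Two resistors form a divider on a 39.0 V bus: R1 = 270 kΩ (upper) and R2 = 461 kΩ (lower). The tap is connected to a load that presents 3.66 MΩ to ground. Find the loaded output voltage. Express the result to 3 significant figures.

V_out ≈ 23.5 V

The load sits in parallel with R2: R2‖R_L = (461 × 3660) / (461 + 3660) = 409.4 kΩ.
V_out = 39.0 × 409.4 / (270 + 409.4) = 39.0 × 409.4/679.4 = 23.5 V.
(Unloaded it would have been 24.6 V.)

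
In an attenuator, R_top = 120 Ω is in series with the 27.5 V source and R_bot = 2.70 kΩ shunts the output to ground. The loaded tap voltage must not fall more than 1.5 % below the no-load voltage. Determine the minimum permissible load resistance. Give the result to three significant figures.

Output resistance R_th = R_top‖R_bot = (120 × 2700)/2820 = 114.9 Ω.
The fractional drop is R_th/(R_th + R_L); requiring this ≤ 0.0150 gives R_L ≥ R_th(1/0.0150 − 1) = 114.9 × 65.67 = 7.54 kΩ.

R_L(min) ≈ 7.54 kΩ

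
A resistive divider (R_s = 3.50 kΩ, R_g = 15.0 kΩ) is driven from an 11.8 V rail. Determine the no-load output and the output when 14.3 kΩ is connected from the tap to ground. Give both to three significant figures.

Open-circuit: V = 11.8 × 15.0/(3.50 + 15.0) = 9.57 V.
With the load, R_g becomes R_g‖R_L = 7.321 kΩ, so V = 11.8 × 7.321/10.82 = 7.98 V.

Unloaded: 9.57 V; loaded: 7.98 V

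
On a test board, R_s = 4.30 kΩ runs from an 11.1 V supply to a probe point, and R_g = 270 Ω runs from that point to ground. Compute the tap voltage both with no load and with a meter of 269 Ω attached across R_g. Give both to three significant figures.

Open-circuit: V = 11.1 × 270/(4300 + 270) = 0.656 V.
With the load, R_g becomes R_g‖R_L = 134.7 Ω, so V = 11.1 × 134.7/4435 = 0.337 V.

Unloaded: 0.656 V; loaded: 0.337 V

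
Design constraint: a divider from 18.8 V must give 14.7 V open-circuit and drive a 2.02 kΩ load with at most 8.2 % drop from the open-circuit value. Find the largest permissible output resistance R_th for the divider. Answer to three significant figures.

R_th ≤ 180 Ω

Loading drop = R_th/(R_th + R_L) ≤ 0.0820, so R_th ≤ R_L · ε/(1−ε) = 2.02 kΩ × 0.0820/0.9180 = 180 Ω.
(Any R1, R2 with R2/(R1+R2) = 0.782 and R1‖R2 ≤ 180 Ω will meet the spec.)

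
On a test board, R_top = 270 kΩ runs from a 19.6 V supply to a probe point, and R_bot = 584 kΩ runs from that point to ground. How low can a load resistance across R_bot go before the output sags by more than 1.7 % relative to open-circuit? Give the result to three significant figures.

R_L(min) ≈ 10.7 MΩ

Output resistance R_th = R_top‖R_bot = (270 × 584)/854.0 = 184.6 kΩ.
The fractional drop is R_th/(R_th + R_L); requiring this ≤ 0.0170 gives R_L ≥ R_th(1/0.0170 − 1) = 184.6 × 57.82 = 10.7 MΩ.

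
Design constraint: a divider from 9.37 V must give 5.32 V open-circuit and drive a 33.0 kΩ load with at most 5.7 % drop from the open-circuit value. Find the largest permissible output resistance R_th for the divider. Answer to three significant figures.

R_th ≤ 1.99 kΩ

Loading drop = R_th/(R_th + R_L) ≤ 0.0570, so R_th ≤ R_L · ε/(1−ε) = 33.0 kΩ × 0.0570/0.9430 = 1.99 kΩ.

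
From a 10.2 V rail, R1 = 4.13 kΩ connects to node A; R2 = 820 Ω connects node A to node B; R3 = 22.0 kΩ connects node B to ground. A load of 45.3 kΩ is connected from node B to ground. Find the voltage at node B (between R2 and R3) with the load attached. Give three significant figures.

At node B, R3 is in parallel with the load: R3‖R_L = 14810 Ω.
Below node A the resistance is R2 + (R3‖R_L) = 15630 Ω, so V_A = 10.2 × 15630/19760 = 8.068 V.
Then V_B = V_A × (R3‖R_L)/(R2 + R3‖R_L) = 8.068 × 14810/15630 = 7.64 V.

V ≈ 7.64 V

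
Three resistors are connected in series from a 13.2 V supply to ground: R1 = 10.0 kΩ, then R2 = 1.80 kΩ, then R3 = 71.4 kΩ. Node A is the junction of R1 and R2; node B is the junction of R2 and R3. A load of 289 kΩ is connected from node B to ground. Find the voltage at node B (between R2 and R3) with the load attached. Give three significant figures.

V ≈ 10.9 V

At node B, R3 is in parallel with the load: R3‖R_L = 57.25 kΩ.
Below node A the resistance is R2 + (R3‖R_L) = 59.05 kΩ, so V_A = 13.2 × 59.05/69.05 = 11.29 V.
Then V_B = V_A × (R3‖R_L)/(R2 + R3‖R_L) = 11.29 × 57.25/59.05 = 10.9 V.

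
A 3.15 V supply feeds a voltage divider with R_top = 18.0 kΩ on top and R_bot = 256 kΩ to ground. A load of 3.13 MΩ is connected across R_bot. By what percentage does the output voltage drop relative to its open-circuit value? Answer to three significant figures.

0.534 %

The divider's output (Thévenin) resistance is R_top‖R_bot = 16.82 kΩ.
Fractional drop under load = R_th/(R_th + R_L) = 16.82 / (16.82 + 3130) = 0.005344.
So the output falls by 0.534 %.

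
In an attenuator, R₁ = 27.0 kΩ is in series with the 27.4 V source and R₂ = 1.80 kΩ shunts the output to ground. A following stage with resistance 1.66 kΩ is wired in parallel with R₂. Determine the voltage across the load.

The load sits in parallel with R₂: R₂‖R_L = (1.80 × 1.66) / (1.80 + 1.66) = 0.8636 kΩ.
V_out = 27.4 × 0.8636 / (27.0 + 0.8636) = 27.4 × 0.8636/27.86 = 0.849 V.

V_out ≈ 0.849 V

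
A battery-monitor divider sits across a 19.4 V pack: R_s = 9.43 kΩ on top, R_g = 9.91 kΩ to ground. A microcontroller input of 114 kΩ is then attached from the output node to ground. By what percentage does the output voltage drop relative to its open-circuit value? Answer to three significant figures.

The divider's output (Thévenin) resistance is R_s‖R_g = 4.832 kΩ.
Fractional drop under load = R_th/(R_th + R_L) = 4.832 / (4.832 + 114) = 0.04066.
So the output falls by 4.07 %.

4.07 %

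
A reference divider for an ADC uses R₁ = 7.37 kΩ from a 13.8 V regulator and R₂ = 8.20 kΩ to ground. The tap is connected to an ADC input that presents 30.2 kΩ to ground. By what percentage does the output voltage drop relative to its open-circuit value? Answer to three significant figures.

11.4 %

Unloaded V = 13.8 × 8.20/15.57 = 7.2678 V.
Loaded: R₂‖R_L = 6.449 kΩ, giving V = 13.8 × 6.449/13.82 = 6.4401 V.
Drop = (7.2678 − 6.4401) / 7.2678 = 11.4 %.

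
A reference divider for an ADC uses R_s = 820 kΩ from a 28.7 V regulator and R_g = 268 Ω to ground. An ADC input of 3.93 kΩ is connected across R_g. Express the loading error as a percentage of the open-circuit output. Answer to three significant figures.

The divider's output (Thévenin) resistance is R_s‖R_g = 267.9 Ω.
Fractional drop under load = R_th/(R_th + R_L) = 267.9 / (267.9 + 3930) = 0.06382.
So the output falls by 6.38 %.

6.38 %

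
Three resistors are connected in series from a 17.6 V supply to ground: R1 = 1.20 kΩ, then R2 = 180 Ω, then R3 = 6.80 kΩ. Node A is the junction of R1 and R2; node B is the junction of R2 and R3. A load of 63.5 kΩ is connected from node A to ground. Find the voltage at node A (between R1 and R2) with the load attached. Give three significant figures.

Below node A the series string R2+R3 = 6980 Ω sits in parallel with the 63500 Ω load: 6289 Ω.
V_A = 17.6 × 6289/(1200 + 6289) = 14.8 V.

V ≈ 14.8 V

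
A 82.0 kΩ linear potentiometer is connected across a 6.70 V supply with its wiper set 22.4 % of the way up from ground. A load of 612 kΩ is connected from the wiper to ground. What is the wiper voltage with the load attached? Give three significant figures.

V ≈ 1.47 V

The wiper splits the pot into (1−α)R = 63.63 kΩ above and αR = 18.37 kΩ below.
Lower section ‖ load = 17.83 kΩ.
V_wiper = 6.70 × 17.83/(63.63 + 17.83) = 1.47 V.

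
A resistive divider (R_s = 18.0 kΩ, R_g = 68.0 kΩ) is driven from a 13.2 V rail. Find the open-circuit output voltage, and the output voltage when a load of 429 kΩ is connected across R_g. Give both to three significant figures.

Unloaded: 10.4 V; loaded: 10.1 V

Open-circuit: V = 13.2 × 68.0/(18.0 + 68.0) = 10.4 V.
With the load, R_g becomes R_g‖R_L = 58.70 kΩ, so V = 13.2 × 58.70/76.70 = 10.1 V.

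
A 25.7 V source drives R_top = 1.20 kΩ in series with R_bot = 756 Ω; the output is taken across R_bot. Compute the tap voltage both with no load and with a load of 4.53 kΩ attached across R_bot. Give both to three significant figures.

Open-circuit: V = 25.7 × 756/(1200 + 756) = 9.93 V.
With the load, R_bot becomes R_bot‖R_L = 647.9 Ω, so V = 25.7 × 647.9/1848 = 9.01 V.

Unloaded: 9.93 V; loaded: 9.01 V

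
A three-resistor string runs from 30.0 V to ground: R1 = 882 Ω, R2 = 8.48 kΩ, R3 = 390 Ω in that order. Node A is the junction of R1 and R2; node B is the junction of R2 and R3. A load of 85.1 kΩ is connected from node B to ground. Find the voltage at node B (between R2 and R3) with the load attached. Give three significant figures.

At node B, R3 is in parallel with the load: R3‖R_L = 388.2 Ω.
Below node A the resistance is R2 + (R3‖R_L) = 8868 Ω, so V_A = 30.0 × 8868/9750 = 27.29 V.
Then V_B = V_A × (R3‖R_L)/(R2 + R3‖R_L) = 27.29 × 388.2/8868 = 1.19 V.

V ≈ 1.19 V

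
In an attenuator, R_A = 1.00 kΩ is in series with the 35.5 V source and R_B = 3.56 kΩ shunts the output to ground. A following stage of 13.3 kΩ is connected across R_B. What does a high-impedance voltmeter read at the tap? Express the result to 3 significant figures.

The load sits in parallel with R_B: R_B‖R_L = (3.56 × 13.3) / (3.56 + 13.3) = 2.808 kΩ.
V_out = 35.5 × 2.808 / (1.00 + 2.808) = 35.5 × 2.808/3.808 = 26.2 V.

V_out ≈ 26.2 V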